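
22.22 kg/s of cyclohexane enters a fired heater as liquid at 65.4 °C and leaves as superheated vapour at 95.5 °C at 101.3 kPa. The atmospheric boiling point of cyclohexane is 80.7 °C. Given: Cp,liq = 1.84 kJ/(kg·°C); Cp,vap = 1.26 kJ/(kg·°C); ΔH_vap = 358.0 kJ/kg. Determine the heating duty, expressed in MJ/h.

liquid 65.4→80.7 °C: 28.152 kJ/kg
vaporisation at 80.7 °C: 358 kJ/kg
vapour 80.7→95.5 °C: 18.648 kJ/kg
Δh = 28.152 + 358 + 18.648 = 404.8 kJ/kg
Q = ṁ·Δh = 22.22 kg/s × 404.8 kJ/kg = 8994.7 kJ/s
|Q| = 8994.7 kW = 32381 MJ/h

Q = 32400 MJ/h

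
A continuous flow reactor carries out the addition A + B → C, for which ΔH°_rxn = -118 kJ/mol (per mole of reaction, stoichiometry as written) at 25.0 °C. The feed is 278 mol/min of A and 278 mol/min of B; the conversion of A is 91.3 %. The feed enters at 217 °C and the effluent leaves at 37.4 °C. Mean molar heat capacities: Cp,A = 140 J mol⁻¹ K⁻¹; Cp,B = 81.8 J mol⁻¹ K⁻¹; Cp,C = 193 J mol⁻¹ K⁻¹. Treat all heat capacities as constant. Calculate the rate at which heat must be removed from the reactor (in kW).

Q_out = 685 kW

Extent of reaction ξ = 0.913 × 278 = 253.81 mol/min
Reaction term: ξ·ΔH°_rxn = 253.81 × -118 = -29950 kJ/min
Sensible, feed 217→25 °C: -11839 kJ/min
Outlet flows (mol/min): A 24.186, B 24.186, C 253.81
Sensible, products 25→37.4 °C: 673.95 kJ/min
Q = ΔH = -41115 kJ/min = -685.25 kW
Heat removed = 685.25 kW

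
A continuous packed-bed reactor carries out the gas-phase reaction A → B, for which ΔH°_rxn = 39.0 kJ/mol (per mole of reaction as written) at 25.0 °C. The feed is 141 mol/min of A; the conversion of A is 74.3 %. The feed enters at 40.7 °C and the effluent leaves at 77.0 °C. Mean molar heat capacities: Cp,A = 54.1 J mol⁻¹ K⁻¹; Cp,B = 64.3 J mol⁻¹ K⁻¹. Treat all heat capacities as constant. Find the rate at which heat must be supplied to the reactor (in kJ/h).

Q_in = 265000 kJ/h

Extent of reaction ξ = 0.743 × 141 = 104.76 mol/min
Reaction term: ξ·ΔH°_rxn = 104.76 × 39.0 = 4085.8 kJ/min
Sensible, feed 40.7→25 °C: -119.76 kJ/min
Outlet flows (mol/min): A 36.237, B 104.76
Sensible, products 25→77.0 °C: 452.23 kJ/min
Q = ΔH = 4418.2 kJ/min = 73.637 kW
Heat supplied = 265090 kJ/h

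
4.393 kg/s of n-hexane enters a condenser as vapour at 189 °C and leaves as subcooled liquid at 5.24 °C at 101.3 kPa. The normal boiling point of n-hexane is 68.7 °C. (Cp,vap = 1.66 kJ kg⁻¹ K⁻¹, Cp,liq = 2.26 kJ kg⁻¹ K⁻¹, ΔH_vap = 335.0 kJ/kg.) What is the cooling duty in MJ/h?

vapour 189→68.7 °C: -199.7 kJ/kg
condensation at 68.7 °C: -335 kJ/kg
liquid 68.7→5.24 °C: -143.42 kJ/kg
Δh = -199.7 + -335 + -143.42 = -678.12 kJ/kg
Q = ṁ·Δh = 4.393 kg/s × -678.12 kJ/kg = -2979 kJ/s
|Q| = 2979 kW = 10724 MJ/h

Q_c = 10700 MJ/h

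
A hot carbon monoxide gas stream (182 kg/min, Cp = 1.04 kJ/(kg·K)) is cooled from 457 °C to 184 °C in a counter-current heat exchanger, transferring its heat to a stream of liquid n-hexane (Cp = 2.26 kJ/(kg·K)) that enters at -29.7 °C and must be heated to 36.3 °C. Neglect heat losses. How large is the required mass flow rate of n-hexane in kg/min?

ṁ_c = 346 kg/min

Heat released by hot stream: Q = 182 × 1.04 × (457 − 184) = 51673 kJ/min
Energy balance on cold side (adiabatic exchanger): Q = ṁ_c·Cp_c·(T_c,out − T_c,in)
ṁ_c = 51673 / [2.26 × (36.3 − -29.7)] = 346.43 kg/min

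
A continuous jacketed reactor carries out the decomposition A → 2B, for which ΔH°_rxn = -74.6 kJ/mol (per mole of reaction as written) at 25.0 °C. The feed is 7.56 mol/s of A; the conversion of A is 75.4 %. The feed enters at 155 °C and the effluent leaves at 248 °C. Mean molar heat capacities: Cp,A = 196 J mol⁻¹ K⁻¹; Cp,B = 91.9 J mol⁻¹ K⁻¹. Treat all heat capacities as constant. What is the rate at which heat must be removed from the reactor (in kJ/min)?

Extent of reaction ξ = 0.754 × 7.56 = 5.7002 mol/s
Reaction term: ξ·ΔH°_rxn = 5.7002 × -74.6 = -425.24 kJ/s
Sensible, feed 155→25 °C: -192.63 kJ/s
Outlet flows (mol/s): A 1.8598, B 11.4
Sensible, products 25→248 °C: 314.92 kJ/s
Q = ΔH = -302.94 kJ/s = -302.94 kW
Heat removed = 18177 kJ/min

Q_out = 18200 kJ/min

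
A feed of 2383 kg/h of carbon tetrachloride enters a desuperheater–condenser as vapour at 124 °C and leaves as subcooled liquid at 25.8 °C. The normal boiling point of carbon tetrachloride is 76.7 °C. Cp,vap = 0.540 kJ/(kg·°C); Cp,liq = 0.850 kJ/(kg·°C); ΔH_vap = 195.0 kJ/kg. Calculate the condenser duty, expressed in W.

vapour 124→76.7 °C: -25.542 kJ/kg
condensation at 76.7 °C: -195 kJ/kg
liquid 76.7→25.8 °C: -43.265 kJ/kg
Δh = -25.542 + -195 + -43.265 = -263.81 kJ/kg
Q = ṁ·Δh = 2383 kg/h × -263.81 kJ/kg = -628650 kJ/h
|Q| = 174.63 kW = 174630 W

Q_c = 175000 W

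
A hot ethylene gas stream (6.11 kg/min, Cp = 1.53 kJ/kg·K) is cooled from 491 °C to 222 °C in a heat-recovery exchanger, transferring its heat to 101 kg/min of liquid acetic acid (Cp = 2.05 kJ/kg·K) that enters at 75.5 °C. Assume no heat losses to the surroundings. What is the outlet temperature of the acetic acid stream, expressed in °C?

T_c,out = 87.6 °C

Heat released by hot stream: Q = 6.11 × 1.53 × (491 − 222) = 2514.7 kJ/min
Energy balance on cold side (adiabatic exchanger): Q = ṁ_c·Cp_c·(T_c,out − T_c,in)
T_c,out = 75.5 + 2514.7/(101 × 2.05) = 87.645 °C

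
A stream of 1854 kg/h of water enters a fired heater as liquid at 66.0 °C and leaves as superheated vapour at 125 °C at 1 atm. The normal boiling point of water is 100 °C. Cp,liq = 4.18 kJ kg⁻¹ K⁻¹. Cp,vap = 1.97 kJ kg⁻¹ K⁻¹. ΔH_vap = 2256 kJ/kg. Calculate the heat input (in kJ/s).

liquid 66.0→100 °C: 142.12 kJ/kg
vaporisation at 100 °C: 2256 kJ/kg
vapour 100→125 °C: 49.25 kJ/kg
Δh = 142.12 + 2256 + 49.25 = 2447.4 kJ/kg
Q = ṁ·Δh = 1854 kg/h × 2447.4 kJ/kg = 4.5374e+06 kJ/h
|Q| = 1260.4 kW

Q = 1260 kJ/s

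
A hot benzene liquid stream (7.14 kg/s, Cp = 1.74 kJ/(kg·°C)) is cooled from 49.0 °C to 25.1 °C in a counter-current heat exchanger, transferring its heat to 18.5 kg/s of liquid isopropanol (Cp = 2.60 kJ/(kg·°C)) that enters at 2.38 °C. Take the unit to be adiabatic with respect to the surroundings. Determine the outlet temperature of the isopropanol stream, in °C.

T_c,out = 8.55 °C

Heat released by hot stream: Q = 7.14 × 1.74 × (49.0 − 25.1) = 296.92 kJ/s
Energy balance on cold side (adiabatic exchanger): Q = ṁ_c·Cp_c·(T_c,out − T_c,in)
T_c,out = 2.38 + 296.92/(18.5 × 2.60) = 8.5531 °C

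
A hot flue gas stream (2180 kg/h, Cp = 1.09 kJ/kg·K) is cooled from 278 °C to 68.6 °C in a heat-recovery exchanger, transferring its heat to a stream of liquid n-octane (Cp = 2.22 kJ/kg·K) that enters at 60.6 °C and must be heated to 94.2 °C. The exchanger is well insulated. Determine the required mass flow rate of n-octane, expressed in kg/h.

ṁ_c = 6670 kg/h

Heat released by hot stream: Q = 2180 × 1.09 × (278 − 68.6) = 497580 kJ/h
Energy balance on cold side (adiabatic exchanger): Q = ṁ_c·Cp_c·(T_c,out − T_c,in)
ṁ_c = 497580 / [2.22 × (94.2 − 60.6)] = 6670.6 kg/h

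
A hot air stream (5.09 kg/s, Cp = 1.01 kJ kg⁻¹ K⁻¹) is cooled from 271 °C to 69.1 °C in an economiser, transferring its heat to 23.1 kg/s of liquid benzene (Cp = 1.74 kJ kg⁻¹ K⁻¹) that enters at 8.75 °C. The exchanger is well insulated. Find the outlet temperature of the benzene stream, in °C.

Heat released by hot stream: Q = 5.09 × 1.01 × (271 − 69.1) = 1037.9 kJ/s
Energy balance on cold side (adiabatic exchanger): Q = ṁ_c·Cp_c·(T_c,out − T_c,in)
T_c,out = 8.75 + 1037.9/(23.1 × 1.74) = 34.573 °C

T_c,out = 34.6 °C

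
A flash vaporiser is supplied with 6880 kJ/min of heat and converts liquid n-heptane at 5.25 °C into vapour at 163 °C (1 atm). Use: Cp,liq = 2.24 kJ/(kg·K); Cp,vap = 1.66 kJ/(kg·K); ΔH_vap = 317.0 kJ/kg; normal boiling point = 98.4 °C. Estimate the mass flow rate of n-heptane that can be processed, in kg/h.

Δh = 2.24×(98.4−5.25) + 317.0 + 1.66×(163−98.4) = 632.89 kJ/kg
Q = 6880 kJ/min = 114.67 kJ/s = 412800 kJ/h
ṁ = Q/Δh = 412800 / 632.89 = 652.24 kg/h

ṁ = 652 kg/h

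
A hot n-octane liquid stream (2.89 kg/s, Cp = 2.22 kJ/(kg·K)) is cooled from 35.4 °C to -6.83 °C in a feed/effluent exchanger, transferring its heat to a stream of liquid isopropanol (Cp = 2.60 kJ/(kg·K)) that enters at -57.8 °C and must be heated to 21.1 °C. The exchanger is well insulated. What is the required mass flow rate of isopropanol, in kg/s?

Heat released by hot stream: Q = 2.89 × 2.22 × (35.4 − -6.83) = 270.94 kJ/s
Energy balance on cold side (adiabatic exchanger): Q = ṁ_c·Cp_c·(T_c,out − T_c,in)
ṁ_c = 270.94 / [2.60 × (21.1 − -57.8)] = 1.3208 kg/s

ṁ_c = 1.32 kg/s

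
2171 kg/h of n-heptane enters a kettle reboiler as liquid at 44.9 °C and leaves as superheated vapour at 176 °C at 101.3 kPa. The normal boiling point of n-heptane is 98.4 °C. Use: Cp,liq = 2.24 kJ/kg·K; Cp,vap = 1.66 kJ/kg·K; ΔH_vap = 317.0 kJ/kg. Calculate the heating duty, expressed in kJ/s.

liquid 44.9→98.4 °C: 119.84 kJ/kg
vaporisation at 98.4 °C: 317 kJ/kg
vapour 98.4→176 °C: 128.82 kJ/kg
Δh = 119.84 + 317 + 128.82 = 565.66 kJ/kg
Q = ṁ·Δh = 2171 kg/h × 565.66 kJ/kg = 1.228e+06 kJ/h
|Q| = 341.12 kW

Q = 341 kJ/s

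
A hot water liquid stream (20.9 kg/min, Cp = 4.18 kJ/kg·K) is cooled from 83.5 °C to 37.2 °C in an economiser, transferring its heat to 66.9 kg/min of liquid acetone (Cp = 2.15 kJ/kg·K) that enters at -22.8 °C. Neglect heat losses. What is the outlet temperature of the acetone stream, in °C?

T_c,out = 5.32 °C

Heat released by hot stream: Q = 20.9 × 4.18 × (83.5 − 37.2) = 4044.9 kJ/min
Energy balance on cold side (adiabatic exchanger): Q = ṁ_c·Cp_c·(T_c,out − T_c,in)
T_c,out = -22.8 + 4044.9/(66.9 × 2.15) = 5.3215 °C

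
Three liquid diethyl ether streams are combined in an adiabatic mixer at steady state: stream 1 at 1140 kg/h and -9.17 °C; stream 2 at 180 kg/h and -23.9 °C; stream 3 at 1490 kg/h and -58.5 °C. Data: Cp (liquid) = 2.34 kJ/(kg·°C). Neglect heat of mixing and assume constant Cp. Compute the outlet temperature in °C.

No heat crosses the boundary, so H_out = H_in.
T_out = Σ ṁᵢCp,ᵢTᵢ / Σ ṁᵢCp,ᵢ
      = -238490 / 6575.4 = -36.271 °C

T_out = -36.3 °C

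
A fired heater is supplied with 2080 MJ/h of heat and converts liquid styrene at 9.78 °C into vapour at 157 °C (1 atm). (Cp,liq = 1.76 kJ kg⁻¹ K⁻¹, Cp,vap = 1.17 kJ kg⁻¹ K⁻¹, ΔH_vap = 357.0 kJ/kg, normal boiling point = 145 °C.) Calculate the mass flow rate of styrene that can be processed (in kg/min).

ṁ = 56.9 kg/min

Δh = 1.76×(145−9.78) + 357.0 + 1.17×(157−145) = 609.03 kJ/kg
Q = 2080 MJ/h = 577.78 kJ/s = 34667 kJ/min
ṁ = Q/Δh = 34667 / 609.03 = 56.921 kg/min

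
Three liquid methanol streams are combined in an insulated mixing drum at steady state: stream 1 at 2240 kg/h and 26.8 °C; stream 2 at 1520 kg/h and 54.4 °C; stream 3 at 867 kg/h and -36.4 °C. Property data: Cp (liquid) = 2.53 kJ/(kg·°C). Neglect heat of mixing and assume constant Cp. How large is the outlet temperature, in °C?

T_out = 24.0 °C

Energy balance with Q = 0: Σ ṁᵢCp,ᵢ(T_out − Tᵢ) = 0
T_out = Σ ṁᵢCp,ᵢTᵢ / Σ ṁᵢCp,ᵢ
      = 281240 / 11706 = 24.024 °C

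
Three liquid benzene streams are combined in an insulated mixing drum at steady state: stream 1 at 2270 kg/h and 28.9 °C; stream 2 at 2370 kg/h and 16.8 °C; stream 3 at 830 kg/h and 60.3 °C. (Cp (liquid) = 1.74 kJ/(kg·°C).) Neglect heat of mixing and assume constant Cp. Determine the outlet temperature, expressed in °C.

T_out = 28.4 °C

No heat crosses the boundary, so H_out = H_in.
Σ ṁᵢCp,ᵢTᵢ = 2270×1.74×28.9 + 2370×1.74×16.8 + 830×1.74×60.3 = 270510
Σ ṁᵢCp,ᵢ = 2270×1.74 + 2370×1.74 + 830×1.74 = 9517.8
T_out = 270510 / 9517.8 = 28.422 °C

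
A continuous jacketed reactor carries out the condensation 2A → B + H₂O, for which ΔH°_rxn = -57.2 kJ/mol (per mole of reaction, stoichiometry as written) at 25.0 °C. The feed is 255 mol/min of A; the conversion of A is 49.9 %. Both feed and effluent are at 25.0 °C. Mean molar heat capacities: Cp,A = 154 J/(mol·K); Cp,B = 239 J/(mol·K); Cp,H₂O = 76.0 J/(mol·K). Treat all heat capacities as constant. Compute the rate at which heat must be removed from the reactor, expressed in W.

Q_out = 60700 W

Extent of reaction ξ = 0.499 × 255 / 2 = 63.623 mol/min
Reaction term: ξ·ΔH°_rxn = 63.623 × -57.2 = -3639.2 kJ/min
Q = ΔH = -3639.2 kJ/min = -60.653 kW
Heat removed = 60653 W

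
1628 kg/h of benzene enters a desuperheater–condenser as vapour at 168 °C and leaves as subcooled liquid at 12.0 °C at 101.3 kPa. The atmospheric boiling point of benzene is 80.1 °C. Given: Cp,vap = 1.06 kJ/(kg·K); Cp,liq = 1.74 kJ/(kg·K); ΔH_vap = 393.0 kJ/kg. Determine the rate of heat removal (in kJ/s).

Q_c = 273 kJ/s

vapour 168→80.1 °C: -93.174 kJ/kg
condensation at 80.1 °C: -393 kJ/kg
liquid 80.1→12.0 °C: -118.49 kJ/kg
Δh = -93.174 + -393 + -118.49 = -604.67 kJ/kg
Q = ṁ·Δh = 1628 kg/h × -604.67 kJ/kg = -984400 kJ/h
|Q| = 273.44 kW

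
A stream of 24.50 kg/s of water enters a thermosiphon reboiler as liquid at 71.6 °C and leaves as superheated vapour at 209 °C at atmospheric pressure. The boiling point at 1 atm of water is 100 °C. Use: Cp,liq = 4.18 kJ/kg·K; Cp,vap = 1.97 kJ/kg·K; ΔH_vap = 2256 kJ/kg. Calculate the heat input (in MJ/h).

liquid 71.6→100 °C: 118.71 kJ/kg
vaporisation at 100 °C: 2256 kJ/kg
vapour 100→209 °C: 214.73 kJ/kg
Δh = 118.71 + 2256 + 214.73 = 2589.4 kJ/kg
Q = ṁ·Δh = 24.50 kg/s × 2589.4 kJ/kg = 63441 kJ/s
|Q| = 63441 kW = 228390 MJ/h

Q = 228000 MJ/h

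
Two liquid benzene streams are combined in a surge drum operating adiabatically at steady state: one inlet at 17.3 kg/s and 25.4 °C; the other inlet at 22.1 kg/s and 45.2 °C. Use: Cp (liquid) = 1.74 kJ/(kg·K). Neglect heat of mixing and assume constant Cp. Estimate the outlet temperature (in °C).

Energy balance with Q = 0: Σ ṁᵢCp,ᵢ(T_out − Tᵢ) = 0
Σ ṁᵢCp,ᵢTᵢ = 17.3×1.74×25.4 + 22.1×1.74×45.2 = 2502.7
Σ ṁᵢCp,ᵢ = 17.3×1.74 + 22.1×1.74 = 68.556
T_out = 2502.7 / 68.556 = 36.506 °C

T_out = 36.5 °C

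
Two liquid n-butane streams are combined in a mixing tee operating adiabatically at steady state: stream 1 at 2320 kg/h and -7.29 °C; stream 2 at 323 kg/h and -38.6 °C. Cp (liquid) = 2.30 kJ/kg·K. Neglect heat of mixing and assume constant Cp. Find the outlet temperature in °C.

Adiabatic, steady state ⇒ Σ ṁᵢCp,ᵢ(T_out − Tᵢ) = 0
T_out = Σ ṁᵢCp,ᵢTᵢ / Σ ṁᵢCp,ᵢ
      = -67575 / 6078.9 = -11.116 °C

T_out = -11.1 °C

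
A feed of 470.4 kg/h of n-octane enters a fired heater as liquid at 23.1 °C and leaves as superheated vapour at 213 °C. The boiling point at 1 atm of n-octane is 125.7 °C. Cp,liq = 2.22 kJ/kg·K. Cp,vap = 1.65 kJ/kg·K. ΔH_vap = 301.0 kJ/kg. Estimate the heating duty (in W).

Q = 87900 W

liquid 23.1→125.7 °C: 227.77 kJ/kg
vaporisation at 125.7 °C: 301 kJ/kg
vapour 125.7→213 °C: 144.04 kJ/kg
Δh = 227.77 + 301 + 144.04 = 672.82 kJ/kg
Q = ṁ·Δh = 470.4 kg/h × 672.82 kJ/kg = 316490 kJ/h
|Q| = 87.915 kW = 87915 W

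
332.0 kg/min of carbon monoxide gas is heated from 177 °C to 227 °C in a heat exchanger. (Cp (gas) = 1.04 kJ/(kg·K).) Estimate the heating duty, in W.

Q = 288000 W

Q = ṁ·Cp·ΔT = 332.0 × 1.04 × (227 − 177) = 17264 kJ/min
Converting: 17264 / 60 s = 287.73 kW
Heating duty = 287730 W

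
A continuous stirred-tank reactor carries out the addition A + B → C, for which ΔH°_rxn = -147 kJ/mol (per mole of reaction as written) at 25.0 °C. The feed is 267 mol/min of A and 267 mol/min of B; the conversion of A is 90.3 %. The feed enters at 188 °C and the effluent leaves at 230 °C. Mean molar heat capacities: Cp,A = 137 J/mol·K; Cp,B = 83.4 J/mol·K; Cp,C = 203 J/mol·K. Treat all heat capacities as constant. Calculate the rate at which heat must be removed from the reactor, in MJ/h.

Q_out = 2030 MJ/h

Extent of reaction ξ = 0.903 × 267 = 241.1 mol/min
Reaction term: ξ·ΔH°_rxn = 241.1 × -147 = -35442 kJ/min
Sensible, feed 188→25 °C: -9592 kJ/min
Outlet flows (mol/min): A 25.899, B 25.899, C 241.1
Sensible, products 25→230 °C: 11204 kJ/min
Q = ΔH = -33830 kJ/min = -563.84 kW
Heat removed = 2029.8 MJ/h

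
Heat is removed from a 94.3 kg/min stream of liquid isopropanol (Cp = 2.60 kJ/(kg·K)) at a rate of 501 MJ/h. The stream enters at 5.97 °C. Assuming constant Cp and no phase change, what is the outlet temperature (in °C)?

T_out = -28.1 °C

Q = 501 MJ/h = 8350 kJ/min
ΔT = Q/(ṁ·Cp) = 8350/(94.3×2.60) = 34.057 K
T_out = 5.97 − 34.057 = -28.087 °C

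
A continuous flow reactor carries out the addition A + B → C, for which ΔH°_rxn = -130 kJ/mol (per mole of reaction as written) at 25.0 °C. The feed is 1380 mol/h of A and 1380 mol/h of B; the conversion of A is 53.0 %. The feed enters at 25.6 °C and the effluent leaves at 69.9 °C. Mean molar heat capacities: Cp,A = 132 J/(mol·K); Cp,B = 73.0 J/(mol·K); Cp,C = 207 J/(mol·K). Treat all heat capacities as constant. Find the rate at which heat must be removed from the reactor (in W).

Q_out = 22900 W

Extent of reaction ξ = 0.530 × 1380 = 731.4 mol/h
Reaction term: ξ·ΔH°_rxn = 731.4 × -130 = -95082 kJ/h
Sensible, feed 25.6→25 °C: -169.74 kJ/h
Outlet flows (mol/h): A 648.6, B 648.6, C 731.4
Sensible, products 25→69.9 °C: 12768 kJ/h
Q = ΔH = -82484 kJ/h = -22.912 kW
Heat removed = 22912 W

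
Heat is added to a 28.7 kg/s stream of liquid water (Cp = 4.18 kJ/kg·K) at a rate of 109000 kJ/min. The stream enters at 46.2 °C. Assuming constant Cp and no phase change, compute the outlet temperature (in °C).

Q = 109000 kJ/min = 1816.7 kJ/s
ΔT = Q/(ṁ·Cp) = 1816.7/(28.7×4.18) = 15.143 K
T_out = 46.2 + 15.143 = 61.343 °C

T_out = 61.3 °C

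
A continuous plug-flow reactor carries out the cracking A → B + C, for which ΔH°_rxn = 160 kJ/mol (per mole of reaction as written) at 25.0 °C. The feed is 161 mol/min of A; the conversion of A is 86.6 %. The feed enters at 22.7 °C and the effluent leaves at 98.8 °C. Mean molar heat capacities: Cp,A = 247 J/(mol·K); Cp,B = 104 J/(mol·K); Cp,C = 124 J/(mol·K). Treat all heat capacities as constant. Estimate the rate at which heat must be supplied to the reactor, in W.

Extent of reaction ξ = 0.866 × 161 = 139.43 mol/min
Reaction term: ξ·ΔH°_rxn = 139.43 × 160 = 22308 kJ/min
Sensible, feed 22.7→25 °C: 91.464 kJ/min
Outlet flows (mol/min): A 21.574, B 139.43, C 139.43
Sensible, products 25→98.8 °C: 2739.3 kJ/min
Q = ΔH = 25139 kJ/min = 418.98 kW
Heat supplied = 418980 W

Q_in = 419000 W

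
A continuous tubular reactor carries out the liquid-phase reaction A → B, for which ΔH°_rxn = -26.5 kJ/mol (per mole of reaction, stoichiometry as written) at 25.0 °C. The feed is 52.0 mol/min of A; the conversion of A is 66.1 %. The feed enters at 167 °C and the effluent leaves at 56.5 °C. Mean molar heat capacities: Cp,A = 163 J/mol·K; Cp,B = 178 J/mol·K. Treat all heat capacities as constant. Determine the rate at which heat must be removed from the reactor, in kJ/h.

Q_out = 110000 kJ/h

Extent of reaction ξ = 0.661 × 52.0 = 34.372 mol/min
Reaction term: ξ·ΔH°_rxn = 34.372 × -26.5 = -910.86 kJ/min
Sensible, feed 167→25 °C: -1203.6 kJ/min
Outlet flows (mol/min): A 17.628, B 34.372
Sensible, products 25→56.5 °C: 283.23 kJ/min
Q = ΔH = -1831.2 kJ/min = -30.52 kW
Heat removed = 109870 kJ/h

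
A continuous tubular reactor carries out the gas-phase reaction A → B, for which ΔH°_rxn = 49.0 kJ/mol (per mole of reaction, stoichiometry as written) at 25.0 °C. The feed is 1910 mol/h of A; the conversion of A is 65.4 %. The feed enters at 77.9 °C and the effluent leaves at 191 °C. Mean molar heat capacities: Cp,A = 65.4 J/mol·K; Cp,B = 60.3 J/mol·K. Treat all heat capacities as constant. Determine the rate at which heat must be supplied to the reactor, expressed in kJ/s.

Q_in = 20.6 kJ/s

Extent of reaction ξ = 0.654 × 1910 = 1249.1 mol/h
Reaction term: ξ·ΔH°_rxn = 1249.1 × 49.0 = 61208 kJ/h
Sensible, feed 77.9→25 °C: -6608 kJ/h
Outlet flows (mol/h): A 660.86, B 1249.1
Sensible, products 25→191 °C: 19678 kJ/h
Q = ΔH = 74278 kJ/h = 20.633 kW
Heat supplied = 20.633 kJ/s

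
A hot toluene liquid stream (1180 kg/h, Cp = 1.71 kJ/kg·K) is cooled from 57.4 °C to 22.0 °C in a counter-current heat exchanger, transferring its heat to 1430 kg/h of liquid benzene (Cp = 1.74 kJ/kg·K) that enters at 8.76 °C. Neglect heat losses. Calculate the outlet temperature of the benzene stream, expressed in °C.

Heat released by hot stream: Q = 1180 × 1.71 × (57.4 − 22.0) = 71430 kJ/h
Energy balance on cold side (adiabatic exchanger): Q = ṁ_c·Cp_c·(T_c,out − T_c,in)
T_c,out = 8.76 + 71430/(1430 × 1.74) = 37.468 °C

T_c,out = 37.5 °C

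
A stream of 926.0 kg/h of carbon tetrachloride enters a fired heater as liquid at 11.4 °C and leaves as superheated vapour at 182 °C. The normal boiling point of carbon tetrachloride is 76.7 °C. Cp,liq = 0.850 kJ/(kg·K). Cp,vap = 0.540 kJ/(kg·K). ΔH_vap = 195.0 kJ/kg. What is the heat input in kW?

Q = 79.1 kW

liquid 11.4→76.7 °C: 55.505 kJ/kg
vaporisation at 76.7 °C: 195 kJ/kg
vapour 76.7→182 °C: 56.862 kJ/kg
Δh = 55.505 + 195 + 56.862 = 307.37 kJ/kg
Q = ṁ·Δh = 926.0 kg/h × 307.37 kJ/kg = 284620 kJ/h
|Q| = 79.062 kW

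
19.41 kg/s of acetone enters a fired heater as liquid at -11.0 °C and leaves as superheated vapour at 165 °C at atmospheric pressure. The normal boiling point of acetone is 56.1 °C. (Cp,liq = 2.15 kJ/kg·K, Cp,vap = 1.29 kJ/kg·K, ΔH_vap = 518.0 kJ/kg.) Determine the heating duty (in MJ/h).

Q = 56100 MJ/h

liquid -11.0→56.1 °C: 144.26 kJ/kg
vaporisation at 56.1 °C: 518 kJ/kg
vapour 56.1→165 °C: 140.48 kJ/kg
Δh = 144.26 + 518 + 140.48 = 802.75 kJ/kg
Q = ṁ·Δh = 19.41 kg/s × 802.75 kJ/kg = 15581 kJ/s
|Q| = 15581 kW = 56093 MJ/h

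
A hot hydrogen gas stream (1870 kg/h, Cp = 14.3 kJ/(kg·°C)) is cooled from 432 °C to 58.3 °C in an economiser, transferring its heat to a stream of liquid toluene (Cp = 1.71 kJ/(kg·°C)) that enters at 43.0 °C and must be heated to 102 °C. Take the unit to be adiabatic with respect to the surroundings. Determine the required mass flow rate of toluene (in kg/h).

ṁ_c = 99000 kg/h

Heat released by hot stream: Q = 1870 × 14.3 × (432 − 58.3) = 9.9931e+06 kJ/h
Energy balance on cold side (adiabatic exchanger): Q = ṁ_c·Cp_c·(T_c,out − T_c,in)
ṁ_c = 9.9931e+06 / [1.71 × (102 − 43.0)] = 99050 kg/h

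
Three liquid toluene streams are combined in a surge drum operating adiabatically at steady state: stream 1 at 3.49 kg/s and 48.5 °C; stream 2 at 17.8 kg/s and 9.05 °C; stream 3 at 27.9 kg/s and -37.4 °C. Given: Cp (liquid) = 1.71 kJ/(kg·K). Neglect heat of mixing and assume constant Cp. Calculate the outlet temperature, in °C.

T_out = -14.5 °C

No heat crosses the boundary, so H_out = H_in.
T_out = Σ ṁᵢCp,ᵢTᵢ / Σ ṁᵢCp,ᵢ
      = -1219.4 / 84.115 = -14.497 °C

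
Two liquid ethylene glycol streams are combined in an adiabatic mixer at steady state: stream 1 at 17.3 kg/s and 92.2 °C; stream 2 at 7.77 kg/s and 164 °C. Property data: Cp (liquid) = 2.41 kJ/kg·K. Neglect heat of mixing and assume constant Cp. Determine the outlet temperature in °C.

T_out = 114 °C

Adiabatic, steady state ⇒ Σ ṁᵢCp,ᵢ(T_out − Tᵢ) = 0
T_out = Σ ṁᵢCp,ᵢTᵢ / Σ ṁᵢCp,ᵢ
      = 6915.1 / 60.419 = 114.45 °C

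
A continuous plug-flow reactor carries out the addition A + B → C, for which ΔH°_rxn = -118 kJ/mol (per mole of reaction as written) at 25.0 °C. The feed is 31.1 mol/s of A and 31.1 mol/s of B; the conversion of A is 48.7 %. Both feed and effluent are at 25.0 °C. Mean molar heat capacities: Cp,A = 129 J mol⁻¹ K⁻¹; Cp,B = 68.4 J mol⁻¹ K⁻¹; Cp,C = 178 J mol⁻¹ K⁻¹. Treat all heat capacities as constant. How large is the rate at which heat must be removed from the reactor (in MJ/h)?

Q_out = 6430 MJ/h

Extent of reaction ξ = 0.487 × 31.1 = 15.146 mol/s
Reaction term: ξ·ΔH°_rxn = 15.146 × -118 = -1787.2 kJ/s
Q = ΔH = -1787.2 kJ/s = -1787.2 kW
Heat removed = 6433.9 MJ/h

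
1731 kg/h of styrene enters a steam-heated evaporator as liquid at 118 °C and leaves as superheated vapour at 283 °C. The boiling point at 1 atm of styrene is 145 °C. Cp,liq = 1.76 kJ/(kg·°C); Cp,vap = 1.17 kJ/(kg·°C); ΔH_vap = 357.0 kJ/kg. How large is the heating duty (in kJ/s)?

liquid 118→145 °C: 47.52 kJ/kg
vaporisation at 145 °C: 357 kJ/kg
vapour 145→283 °C: 161.46 kJ/kg
Δh = 47.52 + 357 + 161.46 = 565.98 kJ/kg
Q = ṁ·Δh = 1731 kg/h × 565.98 kJ/kg = 979710 kJ/h
|Q| = 272.14 kW

Q = 272 kJ/s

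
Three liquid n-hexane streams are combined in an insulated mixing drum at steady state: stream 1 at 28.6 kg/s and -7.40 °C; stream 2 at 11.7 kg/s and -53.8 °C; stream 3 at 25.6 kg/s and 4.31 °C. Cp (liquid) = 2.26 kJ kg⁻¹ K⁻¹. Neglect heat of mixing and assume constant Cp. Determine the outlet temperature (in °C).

T_out = -11.1 °C

No heat crosses the boundary, so H_out = H_in.
Σ ṁᵢCp,ᵢTᵢ = 28.6×2.26×-7.40 + 11.7×2.26×-53.8 + 25.6×2.26×4.31 = -1651.5
Σ ṁᵢCp,ᵢ = 28.6×2.26 + 11.7×2.26 + 25.6×2.26 = 148.93
T_out = -1651.5 / 148.93 = -11.089 °C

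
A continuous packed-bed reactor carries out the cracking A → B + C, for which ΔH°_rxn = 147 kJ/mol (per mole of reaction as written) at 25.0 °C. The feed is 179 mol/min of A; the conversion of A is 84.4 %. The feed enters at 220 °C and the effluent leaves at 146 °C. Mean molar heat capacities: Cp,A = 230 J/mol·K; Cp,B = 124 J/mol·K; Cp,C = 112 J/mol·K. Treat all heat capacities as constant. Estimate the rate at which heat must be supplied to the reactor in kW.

Extent of reaction ξ = 0.844 × 179 = 151.08 mol/min
Reaction term: ξ·ΔH°_rxn = 151.08 × 147 = 22208 kJ/min
Sensible, feed 220→25 °C: -8028.1 kJ/min
Outlet flows (mol/min): A 27.924, B 151.08, C 151.08
Sensible, products 25→146 °C: 5091.3 kJ/min
Q = ΔH = 19271 kJ/min = 321.19 kW
Heat supplied = 321.19 kW

Q_in = 321 kW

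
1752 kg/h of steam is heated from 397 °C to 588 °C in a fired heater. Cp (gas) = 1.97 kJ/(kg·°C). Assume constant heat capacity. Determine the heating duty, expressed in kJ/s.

Q = 183 kJ/s

Q = ṁ·Cp·ΔT = 1752 × 1.97 × (588 − 397) = 659230 kJ/h
Converting: 659230 / 3600 s = 183.12 kW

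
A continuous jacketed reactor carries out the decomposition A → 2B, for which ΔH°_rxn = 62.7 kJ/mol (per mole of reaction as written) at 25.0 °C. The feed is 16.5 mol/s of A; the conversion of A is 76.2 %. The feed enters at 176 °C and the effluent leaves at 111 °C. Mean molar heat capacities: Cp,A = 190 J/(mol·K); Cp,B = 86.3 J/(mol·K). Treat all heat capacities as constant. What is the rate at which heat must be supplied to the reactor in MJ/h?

Q_in = 2040 MJ/h

Extent of reaction ξ = 0.762 × 16.5 = 12.573 mol/s
Reaction term: ξ·ΔH°_rxn = 12.573 × 62.7 = 788.33 kJ/s
Sensible, feed 176→25 °C: -473.38 kJ/s
Outlet flows (mol/s): A 3.927, B 25.146
Sensible, products 25→111 °C: 250.8 kJ/s
Q = ΔH = 565.74 kJ/s = 565.74 kW
Heat supplied = 2036.7 MJ/h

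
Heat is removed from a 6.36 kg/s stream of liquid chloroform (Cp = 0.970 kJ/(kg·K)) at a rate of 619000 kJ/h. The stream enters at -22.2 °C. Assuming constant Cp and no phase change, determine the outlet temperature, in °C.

T_out = -50.1 °C

Q = 619000 kJ/h = 171.94 kJ/s
ΔT = Q/(ṁ·Cp) = 171.94/(6.36×0.970) = 27.871 K
T_out = -22.2 − 27.871 = -50.071 °C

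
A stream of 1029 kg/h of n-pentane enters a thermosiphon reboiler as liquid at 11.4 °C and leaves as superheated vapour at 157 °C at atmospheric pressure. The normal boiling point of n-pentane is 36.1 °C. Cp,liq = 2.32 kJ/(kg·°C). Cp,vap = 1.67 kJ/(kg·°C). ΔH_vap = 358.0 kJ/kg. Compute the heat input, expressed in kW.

Q = 176 kW

liquid 11.4→36.1 °C: 57.304 kJ/kg
vaporisation at 36.1 °C: 358 kJ/kg
vapour 36.1→157 °C: 201.9 kJ/kg
Δh = 57.304 + 358 + 201.9 = 617.21 kJ/kg
Q = ṁ·Δh = 1029 kg/h × 617.21 kJ/kg = 635110 kJ/h
|Q| = 176.42 kW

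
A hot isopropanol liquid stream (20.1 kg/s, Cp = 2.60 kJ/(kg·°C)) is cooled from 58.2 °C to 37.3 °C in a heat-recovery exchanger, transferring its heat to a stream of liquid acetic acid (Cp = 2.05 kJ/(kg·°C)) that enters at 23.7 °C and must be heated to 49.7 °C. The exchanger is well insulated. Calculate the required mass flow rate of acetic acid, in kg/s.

Heat released by hot stream: Q = 20.1 × 2.60 × (58.2 − 37.3) = 1092.2 kJ/s
Energy balance on cold side (adiabatic exchanger): Q = ṁ_c·Cp_c·(T_c,out − T_c,in)
ṁ_c = 1092.2 / [2.05 × (49.7 − 23.7)] = 20.492 kg/s

ṁ_c = 20.5 kg/s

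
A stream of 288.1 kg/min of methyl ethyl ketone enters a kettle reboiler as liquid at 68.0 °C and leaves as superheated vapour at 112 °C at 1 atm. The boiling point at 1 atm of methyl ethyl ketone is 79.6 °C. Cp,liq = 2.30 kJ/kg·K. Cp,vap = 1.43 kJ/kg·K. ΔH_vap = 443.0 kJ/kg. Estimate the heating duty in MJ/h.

Q = 8920 MJ/h

liquid 68.0→79.6 °C: 26.68 kJ/kg
vaporisation at 79.6 °C: 443 kJ/kg
vapour 79.6→112 °C: 46.332 kJ/kg
Δh = 26.68 + 443 + 46.332 = 516.01 kJ/kg
Q = ṁ·Δh = 288.1 kg/min × 516.01 kJ/kg = 148660 kJ/min
|Q| = 2477.7 kW = 8919.8 MJ/h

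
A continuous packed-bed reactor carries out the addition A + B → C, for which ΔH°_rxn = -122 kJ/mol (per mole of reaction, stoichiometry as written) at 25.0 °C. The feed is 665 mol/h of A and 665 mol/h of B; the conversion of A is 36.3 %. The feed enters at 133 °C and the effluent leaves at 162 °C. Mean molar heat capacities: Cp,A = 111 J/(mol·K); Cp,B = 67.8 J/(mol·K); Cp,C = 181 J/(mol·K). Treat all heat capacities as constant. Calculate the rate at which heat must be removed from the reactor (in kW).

Extent of reaction ξ = 0.363 × 665 = 241.39 mol/h
Reaction term: ξ·ΔH°_rxn = 241.39 × -122 = -29450 kJ/h
Sensible, feed 133→25 °C: -12841 kJ/h
Outlet flows (mol/h): A 423.61, B 423.61, C 241.39
Sensible, products 25→162 °C: 16362 kJ/h
Q = ΔH = -25929 kJ/h = -7.2026 kW
Heat removed = 7.2026 kW

Q_out = 7.20 kW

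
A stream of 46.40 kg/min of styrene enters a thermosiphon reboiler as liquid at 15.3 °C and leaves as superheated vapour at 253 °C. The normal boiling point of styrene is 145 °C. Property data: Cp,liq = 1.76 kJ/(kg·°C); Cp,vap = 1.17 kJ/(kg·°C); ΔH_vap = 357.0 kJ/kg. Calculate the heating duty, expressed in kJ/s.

liquid 15.3→145 °C: 228.27 kJ/kg
vaporisation at 145 °C: 357 kJ/kg
vapour 145→253 °C: 126.36 kJ/kg
Δh = 228.27 + 357 + 126.36 = 711.63 kJ/kg
Q = ṁ·Δh = 46.40 kg/min × 711.63 kJ/kg = 33020 kJ/min
|Q| = 550.33 kW

Q = 550 kJ/s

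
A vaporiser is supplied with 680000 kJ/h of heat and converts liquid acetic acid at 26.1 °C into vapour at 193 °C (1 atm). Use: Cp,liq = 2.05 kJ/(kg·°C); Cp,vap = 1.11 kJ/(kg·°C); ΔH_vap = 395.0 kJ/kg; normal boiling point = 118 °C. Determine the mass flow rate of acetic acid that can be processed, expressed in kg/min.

ṁ = 17.0 kg/min

Δh = 2.05×(118−26.1) + 395.0 + 1.11×(193−118) = 666.64 kJ/kg
Q = 680000 kJ/h = 188.89 kJ/s = 11333 kJ/min
ṁ = Q/Δh = 11333 / 666.64 = 17.001 kg/min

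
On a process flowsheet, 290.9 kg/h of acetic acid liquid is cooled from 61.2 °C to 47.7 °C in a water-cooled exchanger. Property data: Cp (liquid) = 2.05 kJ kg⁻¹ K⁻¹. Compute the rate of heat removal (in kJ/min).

Q = ṁ·Cp·ΔT = 290.9 × 2.05 × (47.7 − 61.2) = -8050.7 kJ/h
Converting: 8050.7 / 3600 s = 2.2363 kW
Cooling duty = 134.18 kJ/min

Q_c = 134 kJ/min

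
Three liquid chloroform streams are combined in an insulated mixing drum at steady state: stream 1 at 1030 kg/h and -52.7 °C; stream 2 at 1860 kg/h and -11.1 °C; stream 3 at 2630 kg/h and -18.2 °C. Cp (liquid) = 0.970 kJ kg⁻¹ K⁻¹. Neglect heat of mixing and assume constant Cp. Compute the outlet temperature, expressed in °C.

Adiabatic, steady state ⇒ Σ ṁᵢCp,ᵢ(T_out − Tᵢ) = 0
Σ ṁᵢCp,ᵢTᵢ = 1030×0.970×-52.7 + 1860×0.970×-11.1 + 2630×0.970×-18.2 = -119110
Σ ṁᵢCp,ᵢ = 1030×0.970 + 1860×0.970 + 2630×0.970 = 5354.4
T_out = -119110 / 5354.4 = -22.245 °C

T_out = -22.2 °C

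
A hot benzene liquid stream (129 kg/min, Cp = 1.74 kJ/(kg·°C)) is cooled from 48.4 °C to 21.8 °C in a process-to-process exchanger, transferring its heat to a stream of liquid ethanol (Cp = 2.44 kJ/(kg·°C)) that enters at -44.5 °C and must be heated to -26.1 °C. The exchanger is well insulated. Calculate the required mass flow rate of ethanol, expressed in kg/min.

ṁ_c = 133 kg/min

Heat released by hot stream: Q = 129 × 1.74 × (48.4 − 21.8) = 5970.6 kJ/min
Energy balance on cold side (adiabatic exchanger): Q = ṁ_c·Cp_c·(T_c,out − T_c,in)
ṁ_c = 5970.6 / [2.44 × (-26.1 − -44.5)] = 132.99 kg/min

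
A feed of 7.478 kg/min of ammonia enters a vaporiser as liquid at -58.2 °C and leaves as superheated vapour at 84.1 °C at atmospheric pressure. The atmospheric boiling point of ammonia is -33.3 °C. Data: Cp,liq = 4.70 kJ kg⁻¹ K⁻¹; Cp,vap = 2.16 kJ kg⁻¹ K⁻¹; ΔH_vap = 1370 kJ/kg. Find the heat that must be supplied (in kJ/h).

liquid -58.2→-33.3 °C: 117.03 kJ/kg
vaporisation at -33.3 °C: 1370 kJ/kg
vapour -33.3→84.1 °C: 253.58 kJ/kg
Δh = 117.03 + 1370 + 253.58 = 1740.6 kJ/kg
Q = ṁ·Δh = 7.478 kg/min × 1740.6 kJ/kg = 13016 kJ/min
|Q| = 216.94 kW = 780980 kJ/h

Q = 781000 kJ/h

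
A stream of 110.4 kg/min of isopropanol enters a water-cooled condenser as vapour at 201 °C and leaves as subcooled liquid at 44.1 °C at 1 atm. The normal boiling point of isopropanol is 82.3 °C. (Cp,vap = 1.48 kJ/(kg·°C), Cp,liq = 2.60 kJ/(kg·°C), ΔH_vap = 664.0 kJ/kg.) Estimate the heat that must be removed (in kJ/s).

Q_c = 1730 kJ/s

vapour 201→82.3 °C: -175.68 kJ/kg
condensation at 82.3 °C: -664 kJ/kg
liquid 82.3→44.1 °C: -99.32 kJ/kg
Δh = -175.68 + -664 + -99.32 = -939 kJ/kg
Q = ṁ·Δh = 110.4 kg/min × -939 kJ/kg = -103670 kJ/min
|Q| = 1727.8 kW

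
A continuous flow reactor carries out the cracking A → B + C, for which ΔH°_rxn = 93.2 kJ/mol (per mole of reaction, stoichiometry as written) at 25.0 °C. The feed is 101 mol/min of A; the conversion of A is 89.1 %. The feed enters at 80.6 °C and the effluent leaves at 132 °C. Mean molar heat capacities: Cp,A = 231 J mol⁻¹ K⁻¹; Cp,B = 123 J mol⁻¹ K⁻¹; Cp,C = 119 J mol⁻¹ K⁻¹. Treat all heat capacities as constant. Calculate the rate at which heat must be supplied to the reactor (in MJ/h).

Extent of reaction ξ = 0.891 × 101 = 89.991 mol/min
Reaction term: ξ·ΔH°_rxn = 89.991 × 93.2 = 8387.2 kJ/min
Sensible, feed 80.6→25 °C: -1297.2 kJ/min
Outlet flows (mol/min): A 11.009, B 89.991, C 89.991
Sensible, products 25→132 °C: 2602.3 kJ/min
Q = ΔH = 9692.3 kJ/min = 161.54 kW
Heat supplied = 581.54 MJ/h

Q_in = 582 MJ/h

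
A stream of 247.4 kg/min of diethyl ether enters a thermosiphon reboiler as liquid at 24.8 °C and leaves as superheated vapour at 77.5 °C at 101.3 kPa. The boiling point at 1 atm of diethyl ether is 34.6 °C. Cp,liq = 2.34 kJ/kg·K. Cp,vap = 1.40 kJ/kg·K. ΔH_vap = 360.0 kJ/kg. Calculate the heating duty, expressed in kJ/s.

Q = 1830 kJ/s

liquid 24.8→34.6 °C: 22.932 kJ/kg
vaporisation at 34.6 °C: 360 kJ/kg
vapour 34.6→77.5 °C: 60.06 kJ/kg
Δh = 22.932 + 360 + 60.06 = 442.99 kJ/kg
Q = ṁ·Δh = 247.4 kg/min × 442.99 kJ/kg = 109600 kJ/min
|Q| = 1826.6 kW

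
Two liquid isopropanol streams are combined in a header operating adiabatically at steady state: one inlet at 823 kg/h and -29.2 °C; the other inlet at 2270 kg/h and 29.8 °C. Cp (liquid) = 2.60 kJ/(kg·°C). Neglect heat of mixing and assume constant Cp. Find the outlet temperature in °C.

T_out = 14.1 °C

No heat crosses the boundary, so H_out = H_in.
Σ ṁᵢCp,ᵢTᵢ = 823×2.60×-29.2 + 2270×2.60×29.8 = 113400
Σ ṁᵢCp,ᵢ = 823×2.60 + 2270×2.60 = 8041.8
T_out = 113400 / 8041.8 = 14.101 °C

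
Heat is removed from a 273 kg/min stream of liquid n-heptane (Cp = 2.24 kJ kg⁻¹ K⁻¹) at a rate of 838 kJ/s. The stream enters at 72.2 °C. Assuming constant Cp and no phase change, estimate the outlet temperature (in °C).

Q = 838 kJ/s = 50280 kJ/min
ΔT = Q/(ṁ·Cp) = 50280/(273×2.24) = 82.221 K
T_out = 72.2 − 82.221 = -10.021 °C

T_out = -10.0 °C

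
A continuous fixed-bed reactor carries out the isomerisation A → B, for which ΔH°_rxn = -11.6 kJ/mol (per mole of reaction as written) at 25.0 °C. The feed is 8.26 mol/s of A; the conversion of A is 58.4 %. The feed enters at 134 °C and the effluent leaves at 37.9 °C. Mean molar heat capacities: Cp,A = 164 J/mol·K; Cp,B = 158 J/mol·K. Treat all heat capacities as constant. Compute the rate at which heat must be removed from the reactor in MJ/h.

Extent of reaction ξ = 0.584 × 8.26 = 4.8238 mol/s
Reaction term: ξ·ΔH°_rxn = 4.8238 × -11.6 = -55.957 kJ/s
Sensible, feed 134→25 °C: -147.66 kJ/s
Outlet flows (mol/s): A 3.4362, B 4.8238
Sensible, products 25→37.9 °C: 17.101 kJ/s
Q = ΔH = -186.51 kJ/s = -186.51 kW
Heat removed = 671.44 MJ/h

Q_out = 671 MJ/h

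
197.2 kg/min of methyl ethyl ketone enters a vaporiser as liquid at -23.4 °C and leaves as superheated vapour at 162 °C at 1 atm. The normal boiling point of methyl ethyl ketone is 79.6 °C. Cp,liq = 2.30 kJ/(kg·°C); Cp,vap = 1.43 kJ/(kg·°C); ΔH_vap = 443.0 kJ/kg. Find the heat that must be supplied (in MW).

liquid -23.4→79.6 °C: 236.9 kJ/kg
vaporisation at 79.6 °C: 443 kJ/kg
vapour 79.6→162 °C: 117.83 kJ/kg
Δh = 236.9 + 443 + 117.83 = 797.73 kJ/kg
Q = ṁ·Δh = 197.2 kg/min × 797.73 kJ/kg = 157310 kJ/min
|Q| = 2621.9 kW = 2.6219 MW

Q = 2.62 MW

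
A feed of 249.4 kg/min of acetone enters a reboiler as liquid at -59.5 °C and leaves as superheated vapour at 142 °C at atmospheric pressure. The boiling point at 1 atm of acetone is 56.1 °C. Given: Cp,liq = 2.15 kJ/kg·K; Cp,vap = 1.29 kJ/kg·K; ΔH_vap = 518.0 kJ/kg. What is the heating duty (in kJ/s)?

Q = 3650 kJ/s

liquid -59.5→56.1 °C: 248.54 kJ/kg
vaporisation at 56.1 °C: 518 kJ/kg
vapour 56.1→142 °C: 110.81 kJ/kg
Δh = 248.54 + 518 + 110.81 = 877.35 kJ/kg
Q = ṁ·Δh = 249.4 kg/min × 877.35 kJ/kg = 218810 kJ/min
|Q| = 3646.9 kW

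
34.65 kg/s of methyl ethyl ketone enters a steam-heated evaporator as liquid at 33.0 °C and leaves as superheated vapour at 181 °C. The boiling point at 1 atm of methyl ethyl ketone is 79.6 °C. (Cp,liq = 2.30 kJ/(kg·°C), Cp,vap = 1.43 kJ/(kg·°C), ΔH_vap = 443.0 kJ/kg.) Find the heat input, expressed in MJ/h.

Q = 86700 MJ/h

liquid 33.0→79.6 °C: 107.18 kJ/kg
vaporisation at 79.6 °C: 443 kJ/kg
vapour 79.6→181 °C: 145 kJ/kg
Δh = 107.18 + 443 + 145 = 695.18 kJ/kg
Q = ṁ·Δh = 34.65 kg/s × 695.18 kJ/kg = 24088 kJ/s
|Q| = 24088 kW = 86717 MJ/h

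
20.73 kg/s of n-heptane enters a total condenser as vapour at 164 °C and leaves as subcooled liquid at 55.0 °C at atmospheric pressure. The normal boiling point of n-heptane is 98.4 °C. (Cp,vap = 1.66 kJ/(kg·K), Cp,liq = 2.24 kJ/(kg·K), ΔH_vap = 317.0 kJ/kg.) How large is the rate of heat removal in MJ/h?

Q_c = 39000 MJ/h

vapour 164→98.4 °C: -108.9 kJ/kg
condensation at 98.4 °C: -317 kJ/kg
liquid 98.4→55.0 °C: -97.216 kJ/kg
Δh = -108.9 + -317 + -97.216 = -523.11 kJ/kg
Q = ṁ·Δh = 20.73 kg/s × -523.11 kJ/kg = -10844 kJ/s
|Q| = 10844 kW = 39039 MJ/h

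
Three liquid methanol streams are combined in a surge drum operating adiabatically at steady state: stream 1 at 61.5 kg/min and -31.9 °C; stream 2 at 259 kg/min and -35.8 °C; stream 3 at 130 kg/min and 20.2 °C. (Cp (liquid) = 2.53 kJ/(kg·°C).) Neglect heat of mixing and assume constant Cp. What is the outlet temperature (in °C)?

Adiabatic, steady state ⇒ Σ ṁᵢCp,ᵢ(T_out − Tᵢ) = 0
Σ ṁᵢCp,ᵢTᵢ = 61.5×2.53×-31.9 + 259×2.53×-35.8 + 130×2.53×20.2 = -21778
Σ ṁᵢCp,ᵢ = 61.5×2.53 + 259×2.53 + 130×2.53 = 1139.8
T_out = -21778 / 1139.8 = -19.108 °C

T_out = -19.1 °C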